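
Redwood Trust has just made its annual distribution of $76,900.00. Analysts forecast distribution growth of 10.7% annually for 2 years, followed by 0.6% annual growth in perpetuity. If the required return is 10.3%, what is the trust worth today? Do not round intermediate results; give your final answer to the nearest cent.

$957972.85

D_1 = 85128.30000
D_2 = 94237.02810
Terminal value at year 2: TV = D_2×(1+g_2)/(r−g_2) = 94802.45027/0.097 = 977344.84813
P_0 = D_1/(1+r)^1 + D_2/(1+r)^2 + TV/(1+r)^2
    = 77178.87579 + 77458.76292 + 803335.21134 = 957972.85005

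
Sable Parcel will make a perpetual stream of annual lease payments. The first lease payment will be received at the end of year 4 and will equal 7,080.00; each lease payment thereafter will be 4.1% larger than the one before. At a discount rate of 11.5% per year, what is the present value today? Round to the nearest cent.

Value at end of year 3: C₁ / (r − g) = 7,080.00 / (0.115 − 0.041) = 95,675.6757
Discount to today: PV = 95,675.6757 / (1 + 0.115)^3 = 95,675.6757 / 1.386196 = 69,020.31

69020.31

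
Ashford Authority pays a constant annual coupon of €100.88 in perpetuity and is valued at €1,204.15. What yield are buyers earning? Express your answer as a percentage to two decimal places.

P = C/r ⇒ r = C/P = €100.88/€1,204.15 = 0.083777

8.38%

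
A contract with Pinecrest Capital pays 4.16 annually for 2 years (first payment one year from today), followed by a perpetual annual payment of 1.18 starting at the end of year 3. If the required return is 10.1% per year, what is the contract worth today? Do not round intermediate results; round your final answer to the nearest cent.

PV of 2-year annuity: 4.16 × [1 − (1+0.101)^−2] / 0.101 = 7.21016
Perpetuity value at year 2: 1.18 / 0.101 = 11.68317
PV of perpetuity: 11.68317 / (1+0.101)^2 = 9.63798
Total PV = 7.21016 + 9.63798 = 16.84814

16.85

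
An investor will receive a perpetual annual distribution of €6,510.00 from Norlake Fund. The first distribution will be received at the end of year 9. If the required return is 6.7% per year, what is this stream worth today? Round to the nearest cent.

Value at end of year 8: C / r = €6,510.00 / 0.067 = €97,164.1791
Discount to today: PV = €97,164.1791 / (1 + 0.067)^8 = €97,164.1791 / 1.680023 = €57,835.01

€57835.01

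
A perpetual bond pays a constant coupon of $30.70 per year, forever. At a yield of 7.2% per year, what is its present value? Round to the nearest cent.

Level perpetuity: PV = C / r = $30.70 / 0.072 = $426.39

$426.39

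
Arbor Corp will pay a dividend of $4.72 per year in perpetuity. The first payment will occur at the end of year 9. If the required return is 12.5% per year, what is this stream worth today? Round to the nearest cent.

$14.72

Value at end of year 8: C / r = $4.72 / 0.125 = $37.7600
Discount to today: PV = $37.7600 / (1 + 0.125)^8 = $37.7600 / 2.565785 = $14.72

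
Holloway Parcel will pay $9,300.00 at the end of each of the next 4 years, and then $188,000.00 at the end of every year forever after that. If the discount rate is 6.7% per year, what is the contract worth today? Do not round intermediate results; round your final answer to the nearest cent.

$2196553.42

PV of 4-year annuity: $9,300.00 × [1 − (1+0.067)^−4] / 0.067 = 31715.58805
Perpetuity value at year 4: $188,000.00 / 0.067 = 2805970.14925
PV of perpetuity: 2805970.14925 / (1+0.067)^4 = 2164837.83178
Total PV = 31715.58805 + 2164837.83178 = 2196553.41983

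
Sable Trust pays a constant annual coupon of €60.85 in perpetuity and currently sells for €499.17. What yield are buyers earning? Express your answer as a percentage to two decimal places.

P = C/r ⇒ r = C/P = €60.85/€499.17 = 0.121902

12.19%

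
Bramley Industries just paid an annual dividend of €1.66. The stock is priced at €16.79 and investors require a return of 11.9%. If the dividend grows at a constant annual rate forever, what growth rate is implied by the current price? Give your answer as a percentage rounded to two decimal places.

1.83%

P = D₀(1+g)/(r−g) ⇒ P(r−g) = D₀(1+g) ⇒ g(P+D₀) = P·r − D₀
g = (P·r − D₀)/(P + D₀) = (€16.79×0.119 − €1.66) / (€16.79 + €1.66) = 0.018320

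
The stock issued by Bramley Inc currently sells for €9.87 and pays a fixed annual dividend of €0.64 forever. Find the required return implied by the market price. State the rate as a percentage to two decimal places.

P = C/r ⇒ r = C/P = €0.64/€9.87 = 0.064843

6.48%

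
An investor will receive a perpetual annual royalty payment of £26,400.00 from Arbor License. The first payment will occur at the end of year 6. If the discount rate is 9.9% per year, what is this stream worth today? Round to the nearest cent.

Value at end of year 5: C / r = £26,400.00 / 0.099 = £266,666.6667
Discount to today: PV = £266,666.6667 / (1 + 0.099)^5 = £266,666.6667 / 1.603203 = £166,333.71

£166333.71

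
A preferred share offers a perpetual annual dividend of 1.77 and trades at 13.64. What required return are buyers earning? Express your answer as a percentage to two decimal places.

P = C/r ⇒ r = C/P = 1.77/13.64 = 0.129765

12.98%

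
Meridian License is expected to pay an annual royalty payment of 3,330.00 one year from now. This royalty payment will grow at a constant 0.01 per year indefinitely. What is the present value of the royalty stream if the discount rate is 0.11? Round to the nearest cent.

Growing perpetuity: P = D₁ / (r − g) = 3,330.0000 / (0.11 − 0.01) = 33,300.00

33300.00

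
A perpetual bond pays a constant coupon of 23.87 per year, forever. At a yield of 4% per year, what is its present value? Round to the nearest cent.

Level perpetuity: PV = C / r = 23.87 / 0.04 = 596.75

596.75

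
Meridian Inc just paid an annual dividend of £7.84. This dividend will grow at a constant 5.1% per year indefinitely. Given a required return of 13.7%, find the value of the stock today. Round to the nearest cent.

D₁ = D₀ × (1 + g) = £7.84 × 1.051 = £8.2398
Growing perpetuity: P = D₁ / (r − g) = £8.2398 / (0.137 − 0.051) = £95.81

£95.81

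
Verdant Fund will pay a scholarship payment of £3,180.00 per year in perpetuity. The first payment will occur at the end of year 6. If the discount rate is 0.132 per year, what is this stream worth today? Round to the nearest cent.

Value at end of year 5: C / r = £3,180.00 / 0.132 = £24,090.9091
Discount to today: PV = £24,090.9091 / (1 + 0.132)^5 = £24,090.9091 / 1.858798 = £12,960.48

£12960.48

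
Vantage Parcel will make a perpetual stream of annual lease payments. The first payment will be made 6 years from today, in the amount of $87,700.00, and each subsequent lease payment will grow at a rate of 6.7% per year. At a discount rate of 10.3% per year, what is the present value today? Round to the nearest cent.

$1492174.21

Value at end of year 5: C₁ / (r − g) = $87,700.00 / (0.103 − 0.067) = $2,436,111.1111
Discount to today: PV = $2,436,111.1111 / (1 + 0.103)^5 = $2,436,111.1111 / 1.632592 = $1,492,174.21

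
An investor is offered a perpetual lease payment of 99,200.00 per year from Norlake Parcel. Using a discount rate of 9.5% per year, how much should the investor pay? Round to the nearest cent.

Level perpetuity: PV = C / r = 99,200.00 / 0.095 = 1,044,210.53

1044210.53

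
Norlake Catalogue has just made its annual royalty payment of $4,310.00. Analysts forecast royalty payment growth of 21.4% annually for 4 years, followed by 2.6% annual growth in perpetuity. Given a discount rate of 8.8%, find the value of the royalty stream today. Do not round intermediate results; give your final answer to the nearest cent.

D_1 = 5232.34000
D_2 = 6352.06076
D_3 = 7711.40176
D_4 = 9361.64174
Terminal value at year 4: TV = D_4×(1+g_2)/(r−g_2) = 9605.04443/0.062 = 154920.07137
P_0 = D_1/(1+r)^1 + D_2/(1+r)^2 + D_3/(1+r)^3 + D_4/(1+r)^4 + TV/(1+r)^4
    = 4809.13603 + 5366.07642 + 5987.51541 + 6680.92253 + 110558.49215 = 133402.14253

$133402.14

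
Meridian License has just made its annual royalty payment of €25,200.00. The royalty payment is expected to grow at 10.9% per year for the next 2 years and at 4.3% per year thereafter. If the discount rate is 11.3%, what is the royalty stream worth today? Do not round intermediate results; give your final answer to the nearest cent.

D_1 = 27946.80000
D_2 = 30993.00120
Terminal value at year 2: TV = D_2×(1+g_2)/(r−g_2) = 32325.70025/0.07 = 461795.71788
P_0 = D_1/(1+r)^1 + D_2/(1+r)^2 + TV/(1+r)^2
    = 25109.43396 + 25019.19341 + 372785.98179 = 422914.60916

€422914.61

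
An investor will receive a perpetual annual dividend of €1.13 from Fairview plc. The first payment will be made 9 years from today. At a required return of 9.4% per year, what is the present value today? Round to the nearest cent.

€5.86

Value at end of year 8: C / r = €1.13 / 0.094 = €12.0213
Discount to today: PV = €12.0213 / (1 + 0.094)^8 = €12.0213 / 2.051817 = €5.86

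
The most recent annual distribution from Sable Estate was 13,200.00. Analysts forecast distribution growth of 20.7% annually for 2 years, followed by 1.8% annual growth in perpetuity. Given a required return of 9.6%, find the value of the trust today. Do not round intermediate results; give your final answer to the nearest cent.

239485.47

D_1 = 15932.40000
D_2 = 19230.40680
Terminal value at year 2: TV = D_2×(1+g_2)/(r−g_2) = 19576.55412/0.078 = 250981.46311
P_0 = D_1/(1+r)^1 + D_2/(1+r)^2 + TV/(1+r)^2
    = 14536.86131 + 16009.11643 + 208939.49390 = 239485.47165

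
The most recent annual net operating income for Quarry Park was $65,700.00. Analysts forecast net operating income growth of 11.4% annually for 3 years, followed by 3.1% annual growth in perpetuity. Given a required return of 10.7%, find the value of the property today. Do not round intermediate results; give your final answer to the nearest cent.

D_1 = 73189.80000
D_2 = 81533.43720
D_3 = 90828.24904
Terminal value at year 3: TV = D_3×(1+g_2)/(r−g_2) = 93643.92476/0.076 = 1232156.90475
P_0 = D_1/(1+r)^1 + D_2/(1+r)^2 + D_3/(1+r)^3 + TV/(1+r)^3
    = 66115.44715 + 66533.52135 + 66954.23919 + 908287.11318 = 1107890.32086

$1107890.32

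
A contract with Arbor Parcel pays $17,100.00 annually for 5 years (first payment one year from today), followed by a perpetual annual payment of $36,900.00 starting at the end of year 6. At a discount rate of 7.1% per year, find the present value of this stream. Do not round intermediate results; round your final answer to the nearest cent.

$438751.31

PV of 5-year annuity: $17,100.00 × [1 − (1+0.071)^−5] / 0.071 = 69926.04512
Perpetuity value at year 5: $36,900.00 / 0.071 = 519718.30986
PV of perpetuity: 519718.30986 / (1+0.071)^5 = 368825.26513
Total PV = 69926.04512 + 368825.26513 = 438751.31025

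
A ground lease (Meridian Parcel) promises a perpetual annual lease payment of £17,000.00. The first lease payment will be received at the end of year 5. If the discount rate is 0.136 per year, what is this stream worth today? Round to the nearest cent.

Value at end of year 4: C / r = £17,000.00 / 0.136 = £125,000.0000
Discount to today: PV = £125,000.0000 / (1 + 0.136)^4 = £125,000.0000 / 1.665380 = £75,057.95

£75057.95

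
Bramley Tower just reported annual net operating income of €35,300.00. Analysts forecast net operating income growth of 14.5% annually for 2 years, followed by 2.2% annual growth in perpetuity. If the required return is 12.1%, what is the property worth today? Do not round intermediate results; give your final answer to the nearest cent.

D_1 = 40418.50000
D_2 = 46279.18250
Terminal value at year 2: TV = D_2×(1+g_2)/(r−g_2) = 47297.32452/0.099 = 477750.75268
P_0 = D_1/(1+r)^1 + D_2/(1+r)^2 + TV/(1+r)^2
    = 36055.75379 + 36827.68786 + 380180.77771 = 453064.21936

€453064.22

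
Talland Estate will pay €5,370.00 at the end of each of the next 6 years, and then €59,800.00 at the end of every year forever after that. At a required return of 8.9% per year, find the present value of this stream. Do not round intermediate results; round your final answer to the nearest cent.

PV of 6-year annuity: €5,370.00 × [1 − (1+0.089)^−6] / 0.089 = 24161.37390
Perpetuity value at year 6: €59,800.00 / 0.089 = 671910.11236
PV of perpetuity: 671910.11236 / (1+0.089)^6 = 402850.49240
Total PV = 24161.37390 + 402850.49240 = 427011.86629

€427011.87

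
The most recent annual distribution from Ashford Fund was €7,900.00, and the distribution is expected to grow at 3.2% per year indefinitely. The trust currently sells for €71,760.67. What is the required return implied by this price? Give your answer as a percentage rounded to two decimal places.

14.56%

D₁ = €7,900.00 × 1.032 = €8,152.8000
P = D₁/(r − g) ⇒ r = D₁/P + g = €8,152.8000/€71,760.67 + 0.032 = 0.113611 + 0.032 = 0.145611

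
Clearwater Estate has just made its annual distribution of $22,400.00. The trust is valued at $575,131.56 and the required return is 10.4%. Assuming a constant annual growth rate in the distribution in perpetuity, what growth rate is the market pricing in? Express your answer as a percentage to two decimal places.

P = D₀(1+g)/(r−g) ⇒ P(r−g) = D₀(1+g) ⇒ g(P+D₀) = P·r − D₀
g = (P·r − D₀)/(P + D₀) = ($575,131.56×0.104 − $22,400.00) / ($575,131.56 + $22,400.00) = 0.062614

6.26%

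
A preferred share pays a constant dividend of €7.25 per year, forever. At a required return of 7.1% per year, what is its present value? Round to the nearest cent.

€102.11

Level perpetuity: PV = C / r = €7.25 / 0.071 = €102.11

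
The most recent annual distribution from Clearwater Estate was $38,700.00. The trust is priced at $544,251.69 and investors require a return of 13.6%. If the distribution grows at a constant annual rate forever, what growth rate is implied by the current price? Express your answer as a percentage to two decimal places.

P = D₀(1+g)/(r−g) ⇒ P(r−g) = D₀(1+g) ⇒ g(P+D₀) = P·r − D₀
g = (P·r − D₀)/(P + D₀) = ($544,251.69×0.136 − $38,700.00) / ($544,251.69 + $38,700.00) = 0.060585

6.06%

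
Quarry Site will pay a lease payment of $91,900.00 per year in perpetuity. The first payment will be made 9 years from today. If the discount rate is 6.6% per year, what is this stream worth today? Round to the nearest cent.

Value at end of year 8: C / r = $91,900.00 / 0.066 = $1,392,424.2424
Discount to today: PV = $1,392,424.2424 / (1 + 0.066)^8 = $1,392,424.2424 / 1.667468 = $835,052.80

$835052.80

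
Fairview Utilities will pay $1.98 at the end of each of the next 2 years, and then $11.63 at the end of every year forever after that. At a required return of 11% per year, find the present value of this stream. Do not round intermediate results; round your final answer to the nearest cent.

$89.20

PV of 2-year annuity: $1.98 × [1 − (1+0.11)^−2] / 0.11 = 3.39080
Perpetuity value at year 2: $11.63 / 0.11 = 105.72727
PV of perpetuity: 105.72727 / (1+0.11)^2 = 85.81063
Total PV = 3.39080 + 85.81063 = 89.20142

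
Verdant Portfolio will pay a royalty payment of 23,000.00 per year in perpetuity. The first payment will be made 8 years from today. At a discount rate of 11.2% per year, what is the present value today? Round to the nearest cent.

Value at end of year 7: C / r = 23,000.00 / 0.112 = 205,357.1429
Discount to today: PV = 205,357.1429 / (1 + 0.112)^7 = 205,357.1429 / 2.102488 = 97,673.40

97673.40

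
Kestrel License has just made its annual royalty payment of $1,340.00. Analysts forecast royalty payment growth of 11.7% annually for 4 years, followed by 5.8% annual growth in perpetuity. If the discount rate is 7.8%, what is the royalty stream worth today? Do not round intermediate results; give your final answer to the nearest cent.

D_1 = 1496.78000
D_2 = 1671.90326
D_3 = 1867.51594
D_4 = 2086.01531
Terminal value at year 4: TV = D_4×(1+g_2)/(r−g_2) = 2207.00419/0.02 = 110350.20972
P_0 = D_1/(1+r)^1 + D_2/(1+r)^2 + D_3/(1+r)^3 + D_4/(1+r)^4 + TV/(1+r)^4
    = 1388.47866 + 1438.71119 + 1490.76104 + 1544.69396 + 81714.31030 = 87576.95516

$87576.96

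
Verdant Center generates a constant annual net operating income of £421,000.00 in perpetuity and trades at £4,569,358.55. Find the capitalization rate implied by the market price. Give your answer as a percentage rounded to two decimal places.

9.21%

P = C/r ⇒ r = C/P = £421,000.00/£4,569,358.55 = 0.092135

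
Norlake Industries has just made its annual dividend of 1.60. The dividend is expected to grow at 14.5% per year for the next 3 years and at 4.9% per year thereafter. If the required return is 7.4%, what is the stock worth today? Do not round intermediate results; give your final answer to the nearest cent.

86.81

D_1 = 1.83200
D_2 = 2.09764
D_3 = 2.40180
Terminal value at year 3: TV = D_3×(1+g_2)/(r−g_2) = 2.51949/0.025 = 100.77944
P_0 = D_1/(1+r)^1 + D_2/(1+r)^2 + D_3/(1+r)^3 + TV/(1+r)^3
    = 1.70577 + 1.81854 + 1.93876 + 81.35028 = 86.81335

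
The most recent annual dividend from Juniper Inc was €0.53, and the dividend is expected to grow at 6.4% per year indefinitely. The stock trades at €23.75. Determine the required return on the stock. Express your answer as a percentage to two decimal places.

D₁ = €0.53 × 1.064 = €0.5639
P = D₁/(r − g) ⇒ r = D₁/P + g = €0.5639/€23.75 + 0.064 = 0.023744 + 0.064 = 0.087744

8.77%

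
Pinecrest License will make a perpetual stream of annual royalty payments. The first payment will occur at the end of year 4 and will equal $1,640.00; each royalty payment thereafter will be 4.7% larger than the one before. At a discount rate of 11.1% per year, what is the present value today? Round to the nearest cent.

$18686.23

Value at end of year 3: C₁ / (r − g) = $1,640.00 / (0.111 − 0.047) = $25,625.0000
Discount to today: PV = $25,625.0000 / (1 + 0.111)^3 = $25,625.0000 / 1.371331 = $18,686.23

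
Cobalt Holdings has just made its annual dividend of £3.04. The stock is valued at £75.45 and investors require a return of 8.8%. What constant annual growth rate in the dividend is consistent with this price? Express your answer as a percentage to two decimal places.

4.59%

P = D₀(1+g)/(r−g) ⇒ P(r−g) = D₀(1+g) ⇒ g(P+D₀) = P·r − D₀
g = (P·r − D₀)/(P + D₀) = (£75.45×0.088 − £3.04) / (£75.45 + £3.04) = 0.045861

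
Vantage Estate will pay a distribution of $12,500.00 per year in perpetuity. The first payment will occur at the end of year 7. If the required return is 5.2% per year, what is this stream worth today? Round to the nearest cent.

$177342.26

Value at end of year 6: C / r = $12,500.00 / 0.052 = $240,384.6154
Discount to today: PV = $240,384.6154 / (1 + 0.052)^6 = $240,384.6154 / 1.355484 = $177,342.26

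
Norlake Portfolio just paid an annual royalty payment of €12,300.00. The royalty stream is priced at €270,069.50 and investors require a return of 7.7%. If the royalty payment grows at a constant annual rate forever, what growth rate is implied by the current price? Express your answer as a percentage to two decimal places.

3.01%

P = D₀(1+g)/(r−g) ⇒ P(r−g) = D₀(1+g) ⇒ g(P+D₀) = P·r − D₀
g = (P·r − D₀)/(P + D₀) = (€270,069.50×0.077 − €12,300.00) / (€270,069.50 + €12,300.00) = 0.030086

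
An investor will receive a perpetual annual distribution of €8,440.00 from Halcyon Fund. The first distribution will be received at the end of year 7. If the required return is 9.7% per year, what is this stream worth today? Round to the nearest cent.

€49926.48

Value at end of year 6: C / r = €8,440.00 / 0.097 = €87,010.3093
Discount to today: PV = €87,010.3093 / (1 + 0.097)^6 = €87,010.3093 / 1.742769 = €49,926.48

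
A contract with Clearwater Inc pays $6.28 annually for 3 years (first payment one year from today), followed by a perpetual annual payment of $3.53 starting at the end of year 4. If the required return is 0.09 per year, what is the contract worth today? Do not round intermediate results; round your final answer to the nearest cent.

PV of 3-year annuity: $6.28 × [1 − (1+0.09)^−3] / 0.09 = 15.89653
Perpetuity value at year 3: $3.53 / 0.09 = 39.22222
PV of perpetuity: 39.22222 / (1+0.09)^3 = 30.28675
Total PV = 15.89653 + 30.28675 = 46.18328

$46.18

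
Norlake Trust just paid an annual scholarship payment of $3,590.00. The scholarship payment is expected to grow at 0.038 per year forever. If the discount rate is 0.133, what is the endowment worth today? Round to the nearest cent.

$39225.47

D₁ = D₀ × (1 + g) = $3,590.00 × 1.038 = $3,726.4200
Growing perpetuity: P = D₁ / (r − g) = $3,726.4200 / (0.133 − 0.038) = $39,225.47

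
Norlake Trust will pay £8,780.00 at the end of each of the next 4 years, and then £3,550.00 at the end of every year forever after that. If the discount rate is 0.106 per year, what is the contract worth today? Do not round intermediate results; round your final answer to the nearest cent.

£49855.91

PV of 4-year annuity: £8,780.00 × [1 − (1+0.106)^−4] / 0.106 = 27473.74994
Perpetuity value at year 4: £3,550.00 / 0.106 = 33490.56604
PV of perpetuity: 33490.56604 / (1+0.106)^4 = 22382.15917
Total PV = 27473.74994 + 22382.15917 = 49855.90911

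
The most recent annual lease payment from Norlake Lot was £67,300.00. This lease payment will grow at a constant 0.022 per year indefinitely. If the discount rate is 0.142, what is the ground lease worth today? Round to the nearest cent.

D₁ = D₀ × (1 + g) = £67,300.00 × 1.022 = £68,780.6000
Growing perpetuity: P = D₁ / (r − g) = £68,780.6000 / (0.142 − 0.022) = £573,171.67

£573171.67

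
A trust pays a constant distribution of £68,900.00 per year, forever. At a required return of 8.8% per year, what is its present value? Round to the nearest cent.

£782954.55

Level perpetuity: PV = C / r = £68,900.00 / 0.088 = £782,954.55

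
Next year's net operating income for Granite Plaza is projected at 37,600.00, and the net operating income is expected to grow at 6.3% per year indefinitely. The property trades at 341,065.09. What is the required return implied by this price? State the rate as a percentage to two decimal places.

P = D₁/(r − g) ⇒ r = D₁/P + g = 37,600.0000/341,065.09 + 0.063 = 0.110243 + 0.063 = 0.173243

17.32%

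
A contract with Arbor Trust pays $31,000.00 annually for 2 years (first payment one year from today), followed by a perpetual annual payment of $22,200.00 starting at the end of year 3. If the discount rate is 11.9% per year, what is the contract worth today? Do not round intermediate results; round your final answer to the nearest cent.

$201446.64

PV of 2-year annuity: $31,000.00 × [1 − (1+0.119)^−2] / 0.119 = 52460.50628
Perpetuity value at year 2: $22,200.00 / 0.119 = 186554.62185
PV of perpetuity: 186554.62185 / (1+0.119)^2 = 148986.13026
Total PV = 52460.50628 + 148986.13026 = 201446.63653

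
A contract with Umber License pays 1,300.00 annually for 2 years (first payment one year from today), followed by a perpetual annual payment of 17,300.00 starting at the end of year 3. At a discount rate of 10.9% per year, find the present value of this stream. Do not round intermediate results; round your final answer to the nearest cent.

131278.80

PV of 2-year annuity: 1,300.00 × [1 − (1+0.109)^−2] / 0.109 = 2229.24006
Perpetuity value at year 2: 17,300.00 / 0.109 = 158715.59633
PV of perpetuity: 158715.59633 / (1+0.109)^2 = 129049.55547
Total PV = 2229.24006 + 129049.55547 = 131278.79553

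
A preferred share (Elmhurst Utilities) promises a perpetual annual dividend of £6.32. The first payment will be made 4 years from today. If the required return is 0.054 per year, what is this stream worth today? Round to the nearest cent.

£99.95

Value at end of year 3: C / r = £6.32 / 0.054 = £117.0370
Discount to today: PV = £117.0370 / (1 + 0.054)^3 = £117.0370 / 1.170905 = £99.95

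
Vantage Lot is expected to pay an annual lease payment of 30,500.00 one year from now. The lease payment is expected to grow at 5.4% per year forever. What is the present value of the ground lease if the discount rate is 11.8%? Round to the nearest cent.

Growing perpetuity: P = D₁ / (r − g) = 30,500.0000 / (0.118 − 0.054) = 476,562.50

476562.50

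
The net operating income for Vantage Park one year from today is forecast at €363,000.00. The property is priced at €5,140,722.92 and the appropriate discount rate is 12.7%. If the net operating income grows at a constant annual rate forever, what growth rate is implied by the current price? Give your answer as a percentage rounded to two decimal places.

P = D₁/(r−g) ⇒ g = r − D₁/P = 0.127 − €363,000.00/€5,140,722.92 = 0.056387

5.64%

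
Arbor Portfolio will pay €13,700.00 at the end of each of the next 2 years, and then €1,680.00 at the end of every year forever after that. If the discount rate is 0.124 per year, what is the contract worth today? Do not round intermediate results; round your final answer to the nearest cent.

€33756.53

PV of 2-year annuity: €13,700.00 × [1 − (1+0.124)^−2] / 0.124 = 23032.57304
Perpetuity value at year 2: €1,680.00 / 0.124 = 13548.38710
PV of perpetuity: 13548.38710 / (1+0.124)^2 = 10723.95478
Total PV = 23032.57304 + 10723.95478 = 33756.52782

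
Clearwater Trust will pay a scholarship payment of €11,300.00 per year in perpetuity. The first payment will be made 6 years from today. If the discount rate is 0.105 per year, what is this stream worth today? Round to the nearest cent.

€65324.75

Value at end of year 5: C / r = €11,300.00 / 0.105 = €107,619.0476
Discount to today: PV = €107,619.0476 / (1 + 0.105)^5 = €107,619.0476 / 1.647447 = €65,324.75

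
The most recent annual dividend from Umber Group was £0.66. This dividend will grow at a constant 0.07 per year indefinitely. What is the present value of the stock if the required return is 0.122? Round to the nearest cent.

£13.58

D₁ = D₀ × (1 + g) = £0.66 × 1.07 = £0.7062
Growing perpetuity: P = D₁ / (r − g) = £0.7062 / (0.122 − 0.07) = £13.58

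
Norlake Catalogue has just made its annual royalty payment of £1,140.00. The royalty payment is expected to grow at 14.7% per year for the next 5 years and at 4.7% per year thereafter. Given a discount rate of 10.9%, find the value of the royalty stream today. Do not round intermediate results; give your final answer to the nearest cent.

£29096.84

D_1 = 1307.58000
D_2 = 1499.79426
D_3 = 1720.26402
D_4 = 1973.14283
D_5 = 2263.19482
Terminal value at year 5: TV = D_5×(1+g_2)/(r−g_2) = 2369.56498/0.062 = 38218.78998
P_0 = D_1/(1+r)^1 + D_2/(1+r)^2 + D_3/(1+r)^3 + D_4/(1+r)^4 + D_5/(1+r)^5 + TV/(1+r)^5
    = 1179.06222 + 1219.46291 + 1261.24793 + 1304.46472 + 1349.16234 + 22783.43501 = 29096.83512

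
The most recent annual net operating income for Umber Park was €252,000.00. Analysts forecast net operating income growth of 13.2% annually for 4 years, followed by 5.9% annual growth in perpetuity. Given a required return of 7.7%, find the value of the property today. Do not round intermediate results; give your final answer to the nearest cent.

D_1 = 285264.00000
D_2 = 322918.84800
D_3 = 365544.13594
D_4 = 413795.96188
Terminal value at year 4: TV = D_4×(1+g_2)/(r−g_2) = 438209.92363/0.018 = 24344995.75725
P_0 = D_1/(1+r)^1 + D_2/(1+r)^2 + D_3/(1+r)^3 + D_4/(1+r)^4 + TV/(1+r)^4
    = 264869.08078 + 278395.35696 + 292612.39004 + 307555.45546 + 18094512.62942 = 19237944.91266

€19237944.91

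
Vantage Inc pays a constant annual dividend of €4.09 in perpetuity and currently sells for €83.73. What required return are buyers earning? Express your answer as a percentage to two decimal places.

P = C/r ⇒ r = C/P = €4.09/€83.73 = 0.048847

4.88%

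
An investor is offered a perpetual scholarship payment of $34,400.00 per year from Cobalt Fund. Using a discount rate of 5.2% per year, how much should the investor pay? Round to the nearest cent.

Level perpetuity: PV = C / r = $34,400.00 / 0.052 = $661,538.46

$661538.46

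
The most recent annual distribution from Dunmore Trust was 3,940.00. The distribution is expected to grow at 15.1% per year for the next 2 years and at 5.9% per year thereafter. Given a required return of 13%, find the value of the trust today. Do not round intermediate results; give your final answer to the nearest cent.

69072.62

D_1 = 4534.94000
D_2 = 5219.71594
Terminal value at year 2: TV = D_2×(1+g_2)/(r−g_2) = 5527.67918/0.071 = 77854.63634
P_0 = D_1/(1+r)^1 + D_2/(1+r)^2 + TV/(1+r)^2
    = 4013.22124 + 4087.80323 + 60971.60024 = 69072.62470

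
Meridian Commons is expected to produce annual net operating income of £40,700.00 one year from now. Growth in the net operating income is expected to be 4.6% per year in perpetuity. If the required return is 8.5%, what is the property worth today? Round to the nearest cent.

Growing perpetuity: P = D₁ / (r − g) = £40,700.0000 / (0.085 − 0.046) = £1,043,589.74

£1043589.74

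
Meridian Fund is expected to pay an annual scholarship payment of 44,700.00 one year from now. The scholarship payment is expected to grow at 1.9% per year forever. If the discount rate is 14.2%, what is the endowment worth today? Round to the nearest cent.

363414.63

Growing perpetuity: P = D₁ / (r − g) = 44,700.0000 / (0.142 − 0.019) = 363,414.63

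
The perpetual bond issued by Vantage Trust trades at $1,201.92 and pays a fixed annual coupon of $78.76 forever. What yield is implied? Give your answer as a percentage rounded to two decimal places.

P = C/r ⇒ r = C/P = $78.76/$1,201.92 = 0.065528

6.55%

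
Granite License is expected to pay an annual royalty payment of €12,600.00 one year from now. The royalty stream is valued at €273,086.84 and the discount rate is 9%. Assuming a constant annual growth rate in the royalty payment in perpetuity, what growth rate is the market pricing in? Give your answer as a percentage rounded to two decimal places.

P = D₁/(r−g) ⇒ g = r − D₁/P = 0.09 − €12,600.00/€273,086.84 = 0.043861

4.39%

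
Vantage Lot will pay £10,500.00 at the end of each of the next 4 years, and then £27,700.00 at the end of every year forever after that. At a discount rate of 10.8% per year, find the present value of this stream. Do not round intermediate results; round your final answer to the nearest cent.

PV of 4-year annuity: £10,500.00 × [1 − (1+0.108)^−4] / 0.108 = 32715.27314
Perpetuity value at year 4: £27,700.00 / 0.108 = 256481.48148
PV of perpetuity: 256481.48148 / (1+0.108)^4 = 170175.47520
Total PV = 32715.27314 + 170175.47520 = 202890.74834

£202890.75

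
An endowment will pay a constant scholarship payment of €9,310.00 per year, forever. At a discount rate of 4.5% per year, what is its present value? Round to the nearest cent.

€206888.89

Level perpetuity: PV = C / r = €9,310.00 / 0.045 = €206,888.89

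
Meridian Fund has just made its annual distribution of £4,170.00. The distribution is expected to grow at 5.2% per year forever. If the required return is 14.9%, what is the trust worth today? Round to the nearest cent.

D₁ = D₀ × (1 + g) = £4,170.00 × 1.052 = £4,386.8400
Growing perpetuity: P = D₁ / (r − g) = £4,386.8400 / (0.149 − 0.052) = £45,225.15

£45225.15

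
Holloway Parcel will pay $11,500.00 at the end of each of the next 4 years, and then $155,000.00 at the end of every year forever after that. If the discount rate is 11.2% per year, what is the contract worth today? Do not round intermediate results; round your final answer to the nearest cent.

$940622.06

PV of 4-year annuity: $11,500.00 × [1 − (1+0.112)^−4] / 0.112 = 35526.30597
Perpetuity value at year 4: $155,000.00 / 0.112 = 1383928.57143
PV of perpetuity: 1383928.57143 / (1+0.112)^4 = 905095.75189
Total PV = 35526.30597 + 905095.75189 = 940622.05785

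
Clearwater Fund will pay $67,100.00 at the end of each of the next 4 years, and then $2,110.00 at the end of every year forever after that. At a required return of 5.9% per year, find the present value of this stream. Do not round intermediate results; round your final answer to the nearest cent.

PV of 4-year annuity: $67,100.00 × [1 − (1+0.059)^−4] / 0.059 = 233041.98611
Perpetuity value at year 4: $2,110.00 / 0.059 = 35762.71186
PV of perpetuity: 35762.71186 / (1+0.059)^4 = 28434.56595
Total PV = 233041.98611 + 28434.56595 = 261476.55206

$261476.55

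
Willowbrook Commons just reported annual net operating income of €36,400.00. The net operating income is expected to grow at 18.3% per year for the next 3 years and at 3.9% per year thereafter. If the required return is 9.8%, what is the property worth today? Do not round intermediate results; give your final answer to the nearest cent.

€928697.01

D_1 = 43061.20000
D_2 = 50941.39960
D_3 = 60263.67573
Terminal value at year 3: TV = D_3×(1+g_2)/(r−g_2) = 62613.95908/0.059 = 1061253.54373
P_0 = D_1/(1+r)^1 + D_2/(1+r)^2 + D_3/(1+r)^3 + TV/(1+r)^3
    = 39217.85064 + 42253.84090 + 45524.85772 + 801700.46059 = 928697.00985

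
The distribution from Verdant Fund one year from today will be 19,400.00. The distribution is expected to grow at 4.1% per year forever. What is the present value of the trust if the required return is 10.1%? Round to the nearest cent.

323333.33

Growing perpetuity: P = D₁ / (r − g) = 19,400.0000 / (0.101 − 0.041) = 323,333.33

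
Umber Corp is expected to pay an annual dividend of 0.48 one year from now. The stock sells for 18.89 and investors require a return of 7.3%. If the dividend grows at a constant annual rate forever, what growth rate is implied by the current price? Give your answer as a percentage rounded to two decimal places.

P = D₁/(r−g) ⇒ g = r − D₁/P = 0.073 − 0.48/18.89 = 0.047590

4.76%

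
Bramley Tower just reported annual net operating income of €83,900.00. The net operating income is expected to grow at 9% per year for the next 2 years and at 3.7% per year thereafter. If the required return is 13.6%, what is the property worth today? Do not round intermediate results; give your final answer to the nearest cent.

D_1 = 91451.00000
D_2 = 99681.59000
Terminal value at year 2: TV = D_2×(1+g_2)/(r−g_2) = 103369.80883/0.099 = 1044139.48313
P_0 = D_1/(1+r)^1 + D_2/(1+r)^2 + TV/(1+r)^2
    = 80502.64085 + 77242.85081 + 809099.35647 = 966844.84813

€966844.85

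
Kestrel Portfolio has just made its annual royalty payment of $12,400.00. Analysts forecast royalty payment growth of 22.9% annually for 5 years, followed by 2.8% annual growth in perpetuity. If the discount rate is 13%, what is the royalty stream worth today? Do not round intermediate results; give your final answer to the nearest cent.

D_1 = 15239.60000
D_2 = 18729.46840
D_3 = 23018.51666
D_4 = 28289.75698
D_5 = 34768.11133
Terminal value at year 5: TV = D_5×(1+g_2)/(r−g_2) = 35741.61845/0.102 = 350408.02397
P_0 = D_1/(1+r)^1 + D_2/(1+r)^2 + D_3/(1+r)^3 + D_4/(1+r)^4 + D_5/(1+r)^5 + TV/(1+r)^5
    = 13486.37168 + 14667.92106 + 15952.98671 + 17350.63776 + 18870.73788 + 190187.43666 = 270516.09175

$270516.09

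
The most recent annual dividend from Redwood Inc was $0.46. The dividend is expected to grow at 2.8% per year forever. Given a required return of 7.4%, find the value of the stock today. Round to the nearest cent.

$10.28

D₁ = D₀ × (1 + g) = $0.46 × 1.028 = $0.4729
Growing perpetuity: P = D₁ / (r − g) = $0.4729 / (0.074 − 0.028) = $10.28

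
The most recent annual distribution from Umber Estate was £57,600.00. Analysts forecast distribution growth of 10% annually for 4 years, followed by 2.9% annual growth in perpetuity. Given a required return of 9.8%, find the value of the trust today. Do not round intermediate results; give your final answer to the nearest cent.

D_1 = 63360.00000
D_2 = 69696.00000
D_3 = 76665.60000
D_4 = 84332.16000
Terminal value at year 4: TV = D_4×(1+g_2)/(r−g_2) = 86777.79264/0.069 = 1257649.16870
P_0 = D_1/(1+r)^1 + D_2/(1+r)^2 + D_3/(1+r)^3 + D_4/(1+r)^4 + TV/(1+r)^4
    = 57704.91803 + 57810.02717 + 57915.32777 + 58020.82017 + 865267.01383 = 1096718.10697

£1096718.11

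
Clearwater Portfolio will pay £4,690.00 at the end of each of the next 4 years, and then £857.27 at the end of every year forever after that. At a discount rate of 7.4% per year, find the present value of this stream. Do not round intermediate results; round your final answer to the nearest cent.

£24450.62

PV of 4-year annuity: £4,690.00 × [1 − (1+0.074)^−4] / 0.074 = 15743.61661
Perpetuity value at year 4: £857.27 / 0.074 = 11584.72973
PV of perpetuity: 11584.72973 / (1+0.074)^4 = 8707.00474
Total PV = 15743.61661 + 8707.00474 = 24450.62135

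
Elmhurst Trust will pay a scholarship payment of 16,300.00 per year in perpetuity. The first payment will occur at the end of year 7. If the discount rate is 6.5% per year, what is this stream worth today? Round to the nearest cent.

Value at end of year 6: C / r = 16,300.00 / 0.065 = 250,769.2308
Discount to today: PV = 250,769.2308 / (1 + 0.065)^6 = 250,769.2308 / 1.459142 = 171,860.71

171860.71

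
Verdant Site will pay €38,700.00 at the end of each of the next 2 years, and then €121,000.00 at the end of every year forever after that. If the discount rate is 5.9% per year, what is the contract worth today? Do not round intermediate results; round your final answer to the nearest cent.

€1899747.53

PV of 2-year annuity: €38,700.00 × [1 − (1+0.059)^−2] / 0.059 = 71051.85019
Perpetuity value at year 2: €121,000.00 / 0.059 = 2050847.45763
PV of perpetuity: 2050847.45763 / (1+0.059)^2 = 1828695.67797
Total PV = 71051.85019 + 1828695.67797 = 1899747.52816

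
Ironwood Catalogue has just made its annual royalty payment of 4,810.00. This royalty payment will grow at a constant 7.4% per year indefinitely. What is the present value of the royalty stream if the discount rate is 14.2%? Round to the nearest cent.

D₁ = D₀ × (1 + g) = 4,810.00 × 1.074 = 5,165.9400
Growing perpetuity: P = D₁ / (r − g) = 5,165.9400 / (0.142 − 0.074) = 75,969.71

75969.71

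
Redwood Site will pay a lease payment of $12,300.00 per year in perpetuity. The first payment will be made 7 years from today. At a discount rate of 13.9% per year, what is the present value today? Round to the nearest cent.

Value at end of year 6: C / r = $12,300.00 / 0.139 = $88,489.2086
Discount to today: PV = $88,489.2086 / (1 + 0.139)^6 = $88,489.2086 / 2.183445 = $40,527.33

$40527.33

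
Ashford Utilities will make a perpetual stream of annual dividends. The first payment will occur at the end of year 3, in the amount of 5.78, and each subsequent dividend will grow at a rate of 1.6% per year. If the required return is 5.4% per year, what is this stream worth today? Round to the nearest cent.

136.92

Value at end of year 2: C₁ / (r − g) = 5.78 / (0.054 − 0.016) = 152.1053
Discount to today: PV = 152.1053 / (1 + 0.054)^2 = 152.1053 / 1.110916 = 136.92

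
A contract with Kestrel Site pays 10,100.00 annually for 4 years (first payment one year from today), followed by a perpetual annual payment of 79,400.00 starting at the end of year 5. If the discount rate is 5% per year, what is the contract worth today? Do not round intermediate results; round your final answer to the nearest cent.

PV of 4-year annuity: 10,100.00 × [1 − (1+0.05)^−4] / 0.05 = 35814.10009
Perpetuity value at year 4: 79,400.00 / 0.05 = 1588000.00000
PV of perpetuity: 1588000.00000 / (1+0.05)^4 = 1306451.52997
Total PV = 35814.10009 + 1306451.52997 = 1342265.63006

1342265.63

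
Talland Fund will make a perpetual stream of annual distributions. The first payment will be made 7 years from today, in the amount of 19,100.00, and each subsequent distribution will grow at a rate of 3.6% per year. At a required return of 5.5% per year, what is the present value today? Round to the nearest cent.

Value at end of year 6: C₁ / (r − g) = 19,100.00 / (0.055 − 0.036) = 1,005,263.1579
Discount to today: PV = 1,005,263.1579 / (1 + 0.055)^6 = 1,005,263.1579 / 1.378843 = 729,062.92

729062.92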